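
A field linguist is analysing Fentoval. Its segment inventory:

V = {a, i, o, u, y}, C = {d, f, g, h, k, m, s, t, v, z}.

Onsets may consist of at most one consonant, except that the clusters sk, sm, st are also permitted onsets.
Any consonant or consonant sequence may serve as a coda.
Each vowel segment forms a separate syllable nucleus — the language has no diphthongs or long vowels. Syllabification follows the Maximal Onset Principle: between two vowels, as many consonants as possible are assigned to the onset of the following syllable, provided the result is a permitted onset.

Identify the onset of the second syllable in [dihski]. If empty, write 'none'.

The vowels are i, i — 2 nuclei, so 2 syllables.
/i…i/ gap (V1→V2): /hsk/ splits as /h/ + /sk/ (/sk/ is the longest suffix that is a licit onset).
Result: dih.ski.
Syllable 2 is /ski/: onset /sk/, nucleus /i/, coda ∅.

sk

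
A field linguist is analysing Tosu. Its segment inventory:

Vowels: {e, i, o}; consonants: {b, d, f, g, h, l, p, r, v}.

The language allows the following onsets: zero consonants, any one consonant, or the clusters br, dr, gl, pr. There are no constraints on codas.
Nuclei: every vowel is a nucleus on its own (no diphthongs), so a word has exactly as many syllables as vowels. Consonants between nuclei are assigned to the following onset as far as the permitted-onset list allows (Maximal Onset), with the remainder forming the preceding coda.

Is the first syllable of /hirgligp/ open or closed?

closed

Vowels present: i, i; each is a nucleus, giving 2 syllables.
σ1/σ2 boundary: /rgl/ — longest licit onset from the right is /gl/, leaving /r/ as coda.
Syllabification: hir.gligp.
Syllable 1 is /hir/ with coda /r/, so it is closed.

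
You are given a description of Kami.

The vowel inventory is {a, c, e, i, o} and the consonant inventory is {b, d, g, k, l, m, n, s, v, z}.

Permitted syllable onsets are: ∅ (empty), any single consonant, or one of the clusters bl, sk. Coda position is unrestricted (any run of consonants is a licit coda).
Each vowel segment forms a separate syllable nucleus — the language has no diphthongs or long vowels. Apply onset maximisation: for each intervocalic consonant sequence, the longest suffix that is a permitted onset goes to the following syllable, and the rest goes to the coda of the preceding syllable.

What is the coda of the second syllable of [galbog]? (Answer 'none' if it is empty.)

The vowels are a, o — 2 nuclei, so 2 syllables.
/a…o/ gap (V1→V2): /lb/; trying suffixes from longest down, /b/ is the first permitted one, so coda /l/ | onset /b/.
Result: gal.bog.
Syllable 2 is /bog/: onset /b/, nucleus /o/, coda /g/.

g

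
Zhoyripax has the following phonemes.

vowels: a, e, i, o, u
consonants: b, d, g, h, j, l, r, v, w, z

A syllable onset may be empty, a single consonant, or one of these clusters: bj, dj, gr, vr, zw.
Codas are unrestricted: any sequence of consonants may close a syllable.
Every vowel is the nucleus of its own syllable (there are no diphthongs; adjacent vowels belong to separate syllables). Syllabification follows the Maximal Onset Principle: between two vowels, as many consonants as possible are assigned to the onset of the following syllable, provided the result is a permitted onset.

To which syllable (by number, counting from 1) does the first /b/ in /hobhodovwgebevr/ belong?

1

Nuclei (vowels): o, o, o, e, e → 5 syllables.
σ1/σ2 boundary: /bh/; trying suffixes from longest down, /h/ is the first permitted one, so coda /b/ | onset /h/.
σ2/σ3 boundary: /d/ is a single consonant, so it becomes the next onset.
σ3/σ4 boundary: cluster /vwg/ — the longest permitted-onset suffix is /g/; onset = /g/, preceding coda = /vw/.
σ4/σ5 boundary: /b/ is a single consonant, so it becomes the next onset.
So the parse is hob.ho.dovw.ge.bevr.
The first /b/ is in the coda of syllable 1 (/hob/).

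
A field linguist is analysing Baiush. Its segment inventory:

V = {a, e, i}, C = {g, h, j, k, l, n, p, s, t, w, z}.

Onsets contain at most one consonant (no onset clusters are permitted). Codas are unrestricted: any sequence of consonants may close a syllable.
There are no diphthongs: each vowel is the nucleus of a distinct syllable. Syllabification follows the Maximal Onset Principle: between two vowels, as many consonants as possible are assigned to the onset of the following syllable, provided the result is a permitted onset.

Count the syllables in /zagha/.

2

The vowels are a, a — 2 nuclei, so 2 syllables.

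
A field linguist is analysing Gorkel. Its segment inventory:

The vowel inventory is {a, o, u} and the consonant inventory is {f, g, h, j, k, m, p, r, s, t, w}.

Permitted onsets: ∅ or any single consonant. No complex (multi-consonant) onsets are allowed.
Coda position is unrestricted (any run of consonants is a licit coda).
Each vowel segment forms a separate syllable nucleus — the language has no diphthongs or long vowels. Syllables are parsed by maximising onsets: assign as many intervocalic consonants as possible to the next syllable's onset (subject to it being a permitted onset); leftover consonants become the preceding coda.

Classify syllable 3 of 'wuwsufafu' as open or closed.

The vowels are u, u, a, u — 4 nuclei, so 4 syllables.
σ1/σ2 boundary: /ws/ splits as /w/ + /s/ (/s/ is the longest suffix that is a licit onset).
σ2/σ3 boundary: /f/ → onset of the next syllable (single consonants are always licit onsets).
σ3/σ4 boundary: /f/ is a single consonant, so it becomes the next onset.
Syllabification: wuw.su.fa.fu.
Syllable 3 is /fa/; it ends in its nucleus with no coda, so it is open.

open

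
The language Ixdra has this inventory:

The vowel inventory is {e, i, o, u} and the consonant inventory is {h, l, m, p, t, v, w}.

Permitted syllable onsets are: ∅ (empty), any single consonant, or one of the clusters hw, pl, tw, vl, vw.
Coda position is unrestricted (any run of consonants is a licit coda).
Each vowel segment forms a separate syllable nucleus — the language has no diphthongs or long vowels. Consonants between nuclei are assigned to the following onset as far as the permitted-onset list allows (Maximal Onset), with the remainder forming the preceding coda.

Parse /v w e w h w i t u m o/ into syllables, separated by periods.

Vowels present: e, i, u, o; each is a nucleus, giving 4 syllables.
V1 /e/ – V2 /i/: /whw/ — longest licit onset from the right is /hw/, leaving /w/ as coda.
V2 /i/ – V3 /u/: /t/ is a single consonant, so it becomes the next onset.
V3 /u/ – V4 /o/: /m/ is a single consonant, so it becomes the next onset.

vwew.hwi.tu.mo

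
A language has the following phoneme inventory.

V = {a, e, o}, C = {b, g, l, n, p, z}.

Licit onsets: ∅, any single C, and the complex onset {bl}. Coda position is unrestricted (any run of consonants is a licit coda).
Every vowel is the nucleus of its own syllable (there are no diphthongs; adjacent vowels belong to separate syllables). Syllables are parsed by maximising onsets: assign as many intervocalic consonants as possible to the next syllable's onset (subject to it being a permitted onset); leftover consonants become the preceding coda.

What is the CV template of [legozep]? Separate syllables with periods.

The vowels are e, o, e — 3 nuclei, so 3 syllables.
/e…o/ gap (V1→V2): /g/ is a single consonant, so it becomes the next onset.
/o…e/ gap (V2→V3): /z/ → onset of the next syllable (single consonants are always licit onsets).
Putting it together: le.go.zep.
Mapping each syllable to C/V: /le/ → CV, /go/ → CV, /zep/ → CVC.

CV.CV.CVC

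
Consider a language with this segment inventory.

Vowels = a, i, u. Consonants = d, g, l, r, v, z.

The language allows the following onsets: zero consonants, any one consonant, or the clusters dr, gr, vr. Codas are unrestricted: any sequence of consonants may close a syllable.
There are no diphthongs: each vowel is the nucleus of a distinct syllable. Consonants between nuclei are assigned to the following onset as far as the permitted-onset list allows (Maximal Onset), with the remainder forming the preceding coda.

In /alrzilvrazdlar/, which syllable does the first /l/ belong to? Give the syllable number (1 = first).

1

Nuclei (vowels): a, i, a, a → 4 syllables.
σ1/σ2 boundary: cluster /lrz/ — the longest permitted-onset suffix is /z/; onset = /z/, preceding coda = /lr/.
σ2/σ3 boundary: /lvr/; trying suffixes from longest down, /vr/ is the first permitted one, so coda /l/ | onset /vr/.
σ3/σ4 boundary: /zdl/ — longest licit onset from the right is /l/, leaving /zd/ as coda.
Putting it together: alr.zil.vrazd.lar.
The first /l/ is in the coda of syllable 1 (/alr/).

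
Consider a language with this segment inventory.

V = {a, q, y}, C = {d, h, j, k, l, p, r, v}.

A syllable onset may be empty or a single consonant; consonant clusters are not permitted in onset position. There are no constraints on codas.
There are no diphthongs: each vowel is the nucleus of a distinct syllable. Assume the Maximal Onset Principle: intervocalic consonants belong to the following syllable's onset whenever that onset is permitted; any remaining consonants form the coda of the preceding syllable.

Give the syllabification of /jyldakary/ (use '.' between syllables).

The vowels are y, a, a, y — 4 nuclei, so 4 syllables.
V1 /y/ – V2 /a/: /ld/ — longest licit onset from the right is /d/, leaving /l/ as coda.
V2 /a/ – V3 /a/: just /k/ — single C goes to the following onset.
V3 /a/ – V4 /y/: just /r/ — single C goes to the following onset.

jyl.da.ka.ry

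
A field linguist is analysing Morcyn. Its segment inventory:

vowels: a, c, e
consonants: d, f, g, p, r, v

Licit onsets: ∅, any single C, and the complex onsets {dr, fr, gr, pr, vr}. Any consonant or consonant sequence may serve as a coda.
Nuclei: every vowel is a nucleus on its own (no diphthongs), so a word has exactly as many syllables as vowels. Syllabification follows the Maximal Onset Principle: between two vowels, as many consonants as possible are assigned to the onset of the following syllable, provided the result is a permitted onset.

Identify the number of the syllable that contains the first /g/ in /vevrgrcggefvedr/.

2

The vowels are e, c, e, e — 4 nuclei, so 4 syllables.
V1 /e/ – V2 /c/: /vrgr/ splits as /vr/ + /gr/ (/gr/ is the longest suffix that is a licit onset).
V2 /c/ – V3 /e/: /gg/ — longest licit onset from the right is /g/, leaving /g/ as coda.
V3 /e/ – V4 /e/: /fv/ splits as /f/ + /v/ (/v/ is the longest suffix that is a licit onset).
Result: vevr.grcg.gef.vedr.
The first /g/ is in the onset of syllable 2 (/grcg/).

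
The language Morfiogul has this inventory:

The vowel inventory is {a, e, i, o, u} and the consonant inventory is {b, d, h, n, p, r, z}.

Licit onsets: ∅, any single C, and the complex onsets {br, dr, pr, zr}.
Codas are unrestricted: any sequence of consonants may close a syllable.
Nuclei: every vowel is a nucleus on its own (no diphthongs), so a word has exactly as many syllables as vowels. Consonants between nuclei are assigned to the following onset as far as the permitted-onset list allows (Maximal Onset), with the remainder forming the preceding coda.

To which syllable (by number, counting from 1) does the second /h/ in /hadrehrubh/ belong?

The vowels are a, e, u — 3 nuclei, so 3 syllables.
σ1/σ2 boundary: /dr/ — entire cluster is a permitted onset → onset /dr/, coda ∅.
σ2/σ3 boundary: /hr/ splits as /h/ + /r/ (/r/ is the longest suffix that is a licit onset).
Result: ha.dreh.rubh.
The second /h/ is in the coda of syllable 2 (/dreh/).

2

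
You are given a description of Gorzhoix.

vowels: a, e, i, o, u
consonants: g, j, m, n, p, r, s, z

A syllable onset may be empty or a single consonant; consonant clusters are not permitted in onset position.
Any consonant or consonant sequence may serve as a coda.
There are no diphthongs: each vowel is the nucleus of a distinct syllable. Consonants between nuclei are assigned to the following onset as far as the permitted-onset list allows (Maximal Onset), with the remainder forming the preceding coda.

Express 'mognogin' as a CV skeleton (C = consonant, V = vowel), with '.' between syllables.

CVC.CV.CVC

The vowels are o, o, i — 3 nuclei, so 3 syllables.
/o…o/ gap (V1→V2): /gn/ — longest licit onset from the right is /n/, leaving /g/ as coda.
/o…i/ gap (V2→V3): just /g/ — single C goes to the following onset.
So the parse is mog.no.gin.
Mapping each syllable to C/V: /mog/ → CVC, /no/ → CV, /gin/ → CVC.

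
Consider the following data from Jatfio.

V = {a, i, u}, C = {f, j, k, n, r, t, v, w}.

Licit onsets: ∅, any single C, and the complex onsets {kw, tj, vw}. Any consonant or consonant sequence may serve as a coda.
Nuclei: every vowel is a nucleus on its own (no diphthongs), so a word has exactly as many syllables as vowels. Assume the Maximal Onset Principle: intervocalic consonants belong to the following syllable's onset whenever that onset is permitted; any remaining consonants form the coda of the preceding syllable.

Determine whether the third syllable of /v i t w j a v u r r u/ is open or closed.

The vowels are i, a, u, u — 4 nuclei, so 4 syllables.
V1 /i/ – V2 /a/: /twj/ splits as /tw/ + /j/ (/j/ is the longest suffix that is a licit onset).
V2 /a/ – V3 /u/: just /v/ — single C goes to the following onset.
V3 /u/ – V4 /u/: /rr/ — longest licit onset from the right is /r/, leaving /r/ as coda.
Putting it together: vitw.ja.vur.ru.
Syllable 3 is /vur/ with coda /r/, so it is closed.

closed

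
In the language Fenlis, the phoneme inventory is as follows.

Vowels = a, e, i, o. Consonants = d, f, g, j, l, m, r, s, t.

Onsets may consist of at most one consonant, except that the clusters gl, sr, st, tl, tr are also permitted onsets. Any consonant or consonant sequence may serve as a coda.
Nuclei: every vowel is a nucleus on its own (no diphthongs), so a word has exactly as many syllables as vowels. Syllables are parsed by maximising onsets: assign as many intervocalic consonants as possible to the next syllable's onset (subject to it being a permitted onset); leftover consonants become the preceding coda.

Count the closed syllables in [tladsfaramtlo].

The vowels are a, a, a, o — 4 nuclei, so 4 syllables.
σ1/σ2 boundary: cluster /dsf/ — the longest permitted-onset suffix is /f/; onset = /f/, preceding coda = /ds/.
σ2/σ3 boundary: /r/ → onset of the next syllable (single consonants are always licit onsets).
σ3/σ4 boundary: /mtl/; trying suffixes from longest down, /tl/ is the first permitted one, so coda /m/ | onset /tl/.
So the parse is tlads.fa.ram.tlo.
Classifying each syllable: /tlads/ (closed), /fa/ (open), /ram/ (closed), /tlo/ (open).
Closed syllables: 2.

2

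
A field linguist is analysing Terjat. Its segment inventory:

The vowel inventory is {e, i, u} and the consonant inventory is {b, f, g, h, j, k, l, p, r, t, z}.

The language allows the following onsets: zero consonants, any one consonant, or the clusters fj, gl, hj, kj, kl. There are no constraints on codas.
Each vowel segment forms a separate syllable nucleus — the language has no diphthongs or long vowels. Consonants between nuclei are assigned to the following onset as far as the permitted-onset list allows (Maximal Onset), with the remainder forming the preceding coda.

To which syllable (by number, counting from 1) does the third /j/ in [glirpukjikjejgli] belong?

Nuclei (vowels): i, u, i, e, i → 5 syllables.
Between /i/ (V1) and /u/ (V2): /rp/ splits as /r/ + /p/ (/p/ is the longest suffix that is a licit onset).
Between /u/ (V2) and /i/ (V3): /kj/ is a licit onset in full, so it all attaches to the next syllable.
Between /i/ (V3) and /e/ (V4): /kj/ — entire cluster is a permitted onset → onset /kj/, coda ∅.
Between /e/ (V4) and /i/ (V5): /jgl/ splits as /j/ + /gl/ (/gl/ is the longest suffix that is a licit onset).
So the parse is glir.pu.kji.kjej.gli.
The third /j/ is in the coda of syllable 4 (/kjej/).

4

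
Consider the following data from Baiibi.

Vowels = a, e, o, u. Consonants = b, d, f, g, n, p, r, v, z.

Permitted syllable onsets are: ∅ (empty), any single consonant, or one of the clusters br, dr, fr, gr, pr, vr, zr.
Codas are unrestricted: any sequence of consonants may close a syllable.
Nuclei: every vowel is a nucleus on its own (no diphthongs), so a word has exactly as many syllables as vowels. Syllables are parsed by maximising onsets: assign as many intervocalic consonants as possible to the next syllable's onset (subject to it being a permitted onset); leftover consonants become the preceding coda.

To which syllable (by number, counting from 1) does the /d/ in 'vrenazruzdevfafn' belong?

Nuclei (vowels): e, a, u, e, a → 5 syllables.
/e…a/ gap (V1→V2): /n/ is a single consonant, so it becomes the next onset.
/a…u/ gap (V2→V3): cluster /zr/ — /zr/ is itself a permitted onset, so the whole cluster goes right; preceding coda = ∅.
/u…e/ gap (V3→V4): /zd/ — longest licit onset from the right is /d/, leaving /z/ as coda.
/e…a/ gap (V4→V5): /vf/ splits as /v/ + /f/ (/f/ is the longest suffix that is a licit onset).
So the parse is vre.na.zruz.dev.fafn.
The /d/ is in the onset of syllable 4 (/dev/).

4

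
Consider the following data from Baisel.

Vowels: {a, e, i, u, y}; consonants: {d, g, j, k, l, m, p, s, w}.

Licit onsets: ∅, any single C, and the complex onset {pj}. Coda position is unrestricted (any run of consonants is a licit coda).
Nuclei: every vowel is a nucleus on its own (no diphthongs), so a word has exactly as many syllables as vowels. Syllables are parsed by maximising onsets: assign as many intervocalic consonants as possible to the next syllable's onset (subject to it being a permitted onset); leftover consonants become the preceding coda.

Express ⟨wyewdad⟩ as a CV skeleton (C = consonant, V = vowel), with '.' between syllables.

CV.VC.CVC

Vowels present: y, e, a; each is a nucleus, giving 3 syllables.
/y…e/ gap (V1→V2): hiatus — the boundary sits between the two vowels.
/e…a/ gap (V2→V3): /wd/ — longest licit onset from the right is /d/, leaving /w/ as coda.
So the parse is wy.ew.dad.
Mapping each syllable to C/V: /wy/ → CV, /ew/ → VC, /dad/ → CVC.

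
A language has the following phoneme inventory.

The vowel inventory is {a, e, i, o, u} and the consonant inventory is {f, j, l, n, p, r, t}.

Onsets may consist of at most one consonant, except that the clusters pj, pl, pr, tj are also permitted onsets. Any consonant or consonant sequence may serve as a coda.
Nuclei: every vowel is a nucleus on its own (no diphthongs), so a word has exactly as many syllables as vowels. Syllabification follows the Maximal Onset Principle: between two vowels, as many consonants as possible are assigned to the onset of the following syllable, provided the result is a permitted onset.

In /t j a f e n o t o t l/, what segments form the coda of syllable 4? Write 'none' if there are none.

tl

Vowels present: a, e, o, o; each is a nucleus, giving 4 syllables.
σ1/σ2 boundary: /f/ is a single consonant, so it becomes the next onset.
σ2/σ3 boundary: /n/ → onset of the next syllable (single consonants are always licit onsets).
σ3/σ4 boundary: /t/ is a single consonant, so it becomes the next onset.
Putting it together: tja.fe.no.totl.
Syllable 4 is /totl/: onset /t/, nucleus /o/, coda /tl/.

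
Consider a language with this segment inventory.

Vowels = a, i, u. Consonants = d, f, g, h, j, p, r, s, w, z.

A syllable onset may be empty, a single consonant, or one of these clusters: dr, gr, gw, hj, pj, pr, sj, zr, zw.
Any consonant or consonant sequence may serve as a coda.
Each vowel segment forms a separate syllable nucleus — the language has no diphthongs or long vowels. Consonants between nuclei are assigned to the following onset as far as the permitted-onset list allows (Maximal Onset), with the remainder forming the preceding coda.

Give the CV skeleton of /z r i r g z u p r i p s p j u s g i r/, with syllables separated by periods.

The vowels are i, u, i, u, i — 5 nuclei, so 5 syllables.
V1 /i/ – V2 /u/: /rgz/ — longest licit onset from the right is /z/, leaving /rg/ as coda.
V2 /u/ – V3 /i/: /pr/ is a licit onset in full, so it all attaches to the next syllable.
V3 /i/ – V4 /u/: cluster /pspj/ — the longest permitted-onset suffix is /pj/; onset = /pj/, preceding coda = /ps/.
V4 /u/ – V5 /i/: /sg/ splits as /s/ + /g/ (/g/ is the longest suffix that is a licit onset).
Syllabification: zrirg.zu.prips.pjus.gir.
Mapping each syllable to C/V: /zrirg/ → CCVCC, /zu/ → CV, /prips/ → CCVCC, /pjus/ → CCVC, /gir/ → CVC.

CCVCC.CV.CCVCC.CCVC.CVC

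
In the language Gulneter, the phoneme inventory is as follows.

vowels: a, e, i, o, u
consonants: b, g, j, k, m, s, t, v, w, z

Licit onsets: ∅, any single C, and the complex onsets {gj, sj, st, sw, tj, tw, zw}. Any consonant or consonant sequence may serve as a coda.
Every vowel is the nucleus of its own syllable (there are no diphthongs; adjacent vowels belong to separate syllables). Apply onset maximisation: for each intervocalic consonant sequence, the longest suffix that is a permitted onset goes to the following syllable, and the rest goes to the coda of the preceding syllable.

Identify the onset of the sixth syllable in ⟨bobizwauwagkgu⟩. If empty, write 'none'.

Nuclei (vowels): o, i, a, u, a, u → 6 syllables.
Between /o/ (V1) and /i/ (V2): /b/ → onset of the next syllable (single consonants are always licit onsets).
Between /i/ (V2) and /a/ (V3): /zw/ is a licit onset in full, so it all attaches to the next syllable.
Between /a/ (V3) and /u/ (V4): hiatus — the boundary sits between the two vowels.
Between /u/ (V4) and /a/ (V5): /w/ → onset of the next syllable (single consonants are always licit onsets).
Between /a/ (V5) and /u/ (V6): cluster /gkg/ — the longest permitted-onset suffix is /g/; onset = /g/, preceding coda = /gk/.
So the parse is bo.bi.zwa.u.wagk.gu.
Syllable 6 is /gu/: onset /g/, nucleus /u/, coda ∅.

g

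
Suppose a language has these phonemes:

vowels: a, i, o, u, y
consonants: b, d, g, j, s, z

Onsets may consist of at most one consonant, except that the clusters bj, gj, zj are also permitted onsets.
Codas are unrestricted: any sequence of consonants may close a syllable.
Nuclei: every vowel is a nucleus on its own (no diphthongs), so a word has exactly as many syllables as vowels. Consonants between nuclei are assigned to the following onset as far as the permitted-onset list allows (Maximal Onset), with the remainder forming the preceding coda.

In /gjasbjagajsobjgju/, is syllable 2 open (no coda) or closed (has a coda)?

open

Nuclei (vowels): a, a, a, o, u → 5 syllables.
Between /a/ (V1) and /a/ (V2): /sbj/; trying suffixes from longest down, /bj/ is the first permitted one, so coda /s/ | onset /bj/.
Between /a/ (V2) and /a/ (V3): /g/ → onset of the next syllable (single consonants are always licit onsets).
Between /a/ (V3) and /o/ (V4): /js/ splits as /j/ + /s/ (/s/ is the longest suffix that is a licit onset).
Between /o/ (V4) and /u/ (V5): /bjgj/; trying suffixes from longest down, /gj/ is the first permitted one, so coda /bj/ | onset /gj/.
Putting it together: gjas.bja.gaj.sobj.gju.
Syllable 2 is /bja/; it ends in its nucleus with no coda, so it is open.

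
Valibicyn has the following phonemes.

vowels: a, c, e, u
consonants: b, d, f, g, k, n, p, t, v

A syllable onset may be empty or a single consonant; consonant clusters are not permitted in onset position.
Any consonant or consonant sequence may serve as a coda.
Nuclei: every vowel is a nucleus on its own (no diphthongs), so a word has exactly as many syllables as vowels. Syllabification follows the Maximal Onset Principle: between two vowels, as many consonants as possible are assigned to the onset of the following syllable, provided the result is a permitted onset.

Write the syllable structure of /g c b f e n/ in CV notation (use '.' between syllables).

Nuclei (vowels): c, e → 2 syllables.
Between /c/ (V1) and /e/ (V2): /bf/ splits as /b/ + /f/ (/f/ is the longest suffix that is a licit onset).
Syllabification: gcb.fen.
Mapping each syllable to C/V: /gcb/ → CVC, /fen/ → CVC.

CVC.CVC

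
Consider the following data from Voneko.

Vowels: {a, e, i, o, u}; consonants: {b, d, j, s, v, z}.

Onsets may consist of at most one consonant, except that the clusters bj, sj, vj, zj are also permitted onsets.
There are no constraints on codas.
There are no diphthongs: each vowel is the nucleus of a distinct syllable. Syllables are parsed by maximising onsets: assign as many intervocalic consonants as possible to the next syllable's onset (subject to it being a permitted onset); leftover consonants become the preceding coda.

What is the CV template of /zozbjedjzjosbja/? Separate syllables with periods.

Vowels present: o, e, o, a; each is a nucleus, giving 4 syllables.
V1 /o/ – V2 /e/: cluster /zbj/ — the longest permitted-onset suffix is /bj/; onset = /bj/, preceding coda = /z/.
V2 /e/ – V3 /o/: /djzj/ splits as /dj/ + /zj/ (/zj/ is the longest suffix that is a licit onset).
V3 /o/ – V4 /a/: /sbj/ — longest licit onset from the right is /bj/, leaving /s/ as coda.
Result: zoz.bjedj.zjos.bja.
Mapping each syllable to C/V: /zoz/ → CVC, /bjedj/ → CCVCC, /zjos/ → CCVC, /bja/ → CCV.

CVC.CCVCC.CCVC.CCV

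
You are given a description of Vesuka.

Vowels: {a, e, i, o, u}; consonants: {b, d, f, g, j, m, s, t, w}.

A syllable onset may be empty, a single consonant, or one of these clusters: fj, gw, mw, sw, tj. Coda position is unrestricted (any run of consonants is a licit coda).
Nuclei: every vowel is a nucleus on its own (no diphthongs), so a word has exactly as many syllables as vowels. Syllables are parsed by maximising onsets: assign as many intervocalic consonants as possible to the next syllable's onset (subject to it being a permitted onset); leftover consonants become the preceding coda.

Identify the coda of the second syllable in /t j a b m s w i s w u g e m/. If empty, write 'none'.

none

Vowels present: a, i, u, e; each is a nucleus, giving 4 syllables.
V1 /a/ – V2 /i/: /bmsw/ splits as /bm/ + /sw/ (/sw/ is the longest suffix that is a licit onset).
V2 /i/ – V3 /u/: cluster /sw/ — /sw/ is itself a permitted onset, so the whole cluster goes right; preceding coda = ∅.
V3 /u/ – V4 /e/: /g/ is a single consonant, so it becomes the next onset.
Syllabification: tjabm.swi.swu.gem.
Syllable 2 is /swi/: onset /sw/, nucleus /i/, coda ∅.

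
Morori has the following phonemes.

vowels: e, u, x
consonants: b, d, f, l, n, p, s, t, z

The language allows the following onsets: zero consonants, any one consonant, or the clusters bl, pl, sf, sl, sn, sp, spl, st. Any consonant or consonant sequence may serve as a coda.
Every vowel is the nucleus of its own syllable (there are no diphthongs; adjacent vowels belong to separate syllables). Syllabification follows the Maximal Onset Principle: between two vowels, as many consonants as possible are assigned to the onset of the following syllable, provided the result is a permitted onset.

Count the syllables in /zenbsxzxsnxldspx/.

5

Vowels present: e, x, x, x, x; each is a nucleus, giving 5 syllables.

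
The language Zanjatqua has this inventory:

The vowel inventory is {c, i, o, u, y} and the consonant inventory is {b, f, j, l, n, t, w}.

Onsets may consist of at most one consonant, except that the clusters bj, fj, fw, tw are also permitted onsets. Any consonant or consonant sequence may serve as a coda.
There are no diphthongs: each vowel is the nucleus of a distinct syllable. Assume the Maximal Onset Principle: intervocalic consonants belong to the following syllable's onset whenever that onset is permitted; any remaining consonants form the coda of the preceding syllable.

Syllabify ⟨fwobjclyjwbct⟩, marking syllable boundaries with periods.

fwo.bjc.lyjw.bct

Nuclei (vowels): o, c, y, c → 4 syllables.
σ1/σ2 boundary: cluster /bj/ — /bj/ is itself a permitted onset, so the whole cluster goes right; preceding coda = ∅.
σ2/σ3 boundary: just /l/ — single C goes to the following onset.
σ3/σ4 boundary: /jwb/; trying suffixes from longest down, /b/ is the first permitted one, so coda /jw/ | onset /b/.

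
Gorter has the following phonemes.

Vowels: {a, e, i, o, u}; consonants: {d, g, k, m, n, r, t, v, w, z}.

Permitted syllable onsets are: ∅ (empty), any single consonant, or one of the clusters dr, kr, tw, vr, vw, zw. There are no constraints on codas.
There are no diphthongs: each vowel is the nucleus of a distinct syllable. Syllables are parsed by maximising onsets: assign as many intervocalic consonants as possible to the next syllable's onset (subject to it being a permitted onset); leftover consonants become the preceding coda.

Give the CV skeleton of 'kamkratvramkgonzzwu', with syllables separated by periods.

CVC.CCVC.CCVCC.CVCC.CCV

The vowels are a, a, a, o, u — 5 nuclei, so 5 syllables.
σ1/σ2 boundary: cluster /mkr/ — the longest permitted-onset suffix is /kr/; onset = /kr/, preceding coda = /m/.
σ2/σ3 boundary: /tvr/; trying suffixes from longest down, /vr/ is the first permitted one, so coda /t/ | onset /vr/.
σ3/σ4 boundary: cluster /mkg/ — the longest permitted-onset suffix is /g/; onset = /g/, preceding coda = /mk/.
σ4/σ5 boundary: cluster /nzzw/ — the longest permitted-onset suffix is /zw/; onset = /zw/, preceding coda = /nz/.
Putting it together: kam.krat.vramk.gonz.zwu.
Mapping each syllable to C/V: /kam/ → CVC, /krat/ → CCVC, /vramk/ → CCVCC, /gonz/ → CVCC, /zwu/ → CCV.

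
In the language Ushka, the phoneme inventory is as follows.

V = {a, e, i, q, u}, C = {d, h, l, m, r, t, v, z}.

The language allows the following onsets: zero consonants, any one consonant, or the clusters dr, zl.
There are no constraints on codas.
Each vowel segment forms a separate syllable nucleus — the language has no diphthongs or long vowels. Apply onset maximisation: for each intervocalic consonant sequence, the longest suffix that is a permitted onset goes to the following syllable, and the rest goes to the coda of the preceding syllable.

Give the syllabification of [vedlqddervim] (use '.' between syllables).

ved.lqd.der.vim

Nuclei (vowels): e, q, e, i → 4 syllables.
/e…q/ gap (V1→V2): cluster /dl/ — the longest permitted-onset suffix is /l/; onset = /l/, preceding coda = /d/.
/q…e/ gap (V2→V3): /dd/ splits as /d/ + /d/ (/d/ is the longest suffix that is a licit onset).
/e…i/ gap (V3→V4): cluster /rv/ — the longest permitted-onset suffix is /v/; onset = /v/, preceding coda = /r/.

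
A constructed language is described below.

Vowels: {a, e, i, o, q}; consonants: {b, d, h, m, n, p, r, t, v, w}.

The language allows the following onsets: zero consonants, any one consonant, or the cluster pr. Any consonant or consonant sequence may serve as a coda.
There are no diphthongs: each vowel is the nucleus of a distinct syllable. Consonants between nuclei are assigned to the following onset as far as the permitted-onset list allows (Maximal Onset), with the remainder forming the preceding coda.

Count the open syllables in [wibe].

2

Vowels present: i, e; each is a nucleus, giving 2 syllables.
V1 /i/ – V2 /e/: /b/ is a single consonant, so it becomes the next onset.
Result: wi.be.
Classifying each syllable: /wi/ (open), /be/ (open).
Open syllables: 2.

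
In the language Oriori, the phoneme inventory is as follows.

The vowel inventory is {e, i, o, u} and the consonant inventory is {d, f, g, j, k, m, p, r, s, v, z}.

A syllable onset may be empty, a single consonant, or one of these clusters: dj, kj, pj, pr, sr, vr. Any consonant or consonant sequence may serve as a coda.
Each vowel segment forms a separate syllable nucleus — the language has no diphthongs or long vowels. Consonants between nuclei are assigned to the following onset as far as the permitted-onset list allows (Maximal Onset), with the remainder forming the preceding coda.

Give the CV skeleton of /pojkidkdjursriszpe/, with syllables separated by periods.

CVC.CVCC.CCVC.CCVCC.CV

Nuclei (vowels): o, i, u, i, e → 5 syllables.
/o…i/ gap (V1→V2): /jk/ — longest licit onset from the right is /k/, leaving /j/ as coda.
/i…u/ gap (V2→V3): /dkdj/ splits as /dk/ + /dj/ (/dj/ is the longest suffix that is a licit onset).
/u…i/ gap (V3→V4): cluster /rsr/ — the longest permitted-onset suffix is /sr/; onset = /sr/, preceding coda = /r/.
/i…e/ gap (V4→V5): /szp/ — longest licit onset from the right is /p/, leaving /sz/ as coda.
Syllabification: poj.kidk.djur.srisz.pe.
Mapping each syllable to C/V: /poj/ → CVC, /kidk/ → CVCC, /djur/ → CCVC, /srisz/ → CCVCC, /pe/ → CV.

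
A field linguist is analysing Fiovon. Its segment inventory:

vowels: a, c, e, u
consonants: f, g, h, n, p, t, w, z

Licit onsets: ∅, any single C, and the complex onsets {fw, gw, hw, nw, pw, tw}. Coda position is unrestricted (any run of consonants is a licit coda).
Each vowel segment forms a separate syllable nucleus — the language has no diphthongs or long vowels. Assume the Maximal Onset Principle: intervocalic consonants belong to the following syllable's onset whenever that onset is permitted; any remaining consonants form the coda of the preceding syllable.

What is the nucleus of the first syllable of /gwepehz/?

The vowels are e, e — 2 nuclei, so 2 syllables.
The first nucleus (vowel 1 from the left) is /e/.

e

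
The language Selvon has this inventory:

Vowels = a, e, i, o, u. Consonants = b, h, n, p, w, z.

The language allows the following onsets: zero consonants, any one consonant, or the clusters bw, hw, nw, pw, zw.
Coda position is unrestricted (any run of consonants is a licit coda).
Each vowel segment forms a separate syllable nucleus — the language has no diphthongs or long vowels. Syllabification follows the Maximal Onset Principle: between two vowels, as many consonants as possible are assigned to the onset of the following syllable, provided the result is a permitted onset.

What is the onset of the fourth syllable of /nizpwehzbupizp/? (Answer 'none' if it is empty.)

Nuclei (vowels): i, e, u, i → 4 syllables.
Between /i/ (V1) and /e/ (V2): cluster /zpw/ — the longest permitted-onset suffix is /pw/; onset = /pw/, preceding coda = /z/.
Between /e/ (V2) and /u/ (V3): /hzb/ — longest licit onset from the right is /b/, leaving /hz/ as coda.
Between /u/ (V3) and /i/ (V4): /p/ is a single consonant, so it becomes the next onset.
Putting it together: niz.pwehz.bu.pizp.
Syllable 4 is /pizp/: onset /p/, nucleus /i/, coda /zp/.

p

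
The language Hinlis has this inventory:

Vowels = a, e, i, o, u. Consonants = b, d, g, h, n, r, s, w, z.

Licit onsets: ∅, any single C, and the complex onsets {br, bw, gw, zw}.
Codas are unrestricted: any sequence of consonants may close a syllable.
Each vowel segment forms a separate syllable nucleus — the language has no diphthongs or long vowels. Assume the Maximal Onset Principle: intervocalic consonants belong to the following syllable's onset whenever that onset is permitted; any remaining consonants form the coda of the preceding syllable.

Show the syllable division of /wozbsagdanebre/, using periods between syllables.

Vowels present: o, a, a, e, e; each is a nucleus, giving 5 syllables.
V1 /o/ – V2 /a/: /zbs/ — longest licit onset from the right is /s/, leaving /zb/ as coda.
V2 /a/ – V3 /a/: cluster /gd/ — the longest permitted-onset suffix is /d/; onset = /d/, preceding coda = /g/.
V3 /a/ – V4 /e/: just /n/ — single C goes to the following onset.
V4 /e/ – V5 /e/: /br/ is a licit onset in full, so it all attaches to the next syllable.

wozb.sag.da.ne.bre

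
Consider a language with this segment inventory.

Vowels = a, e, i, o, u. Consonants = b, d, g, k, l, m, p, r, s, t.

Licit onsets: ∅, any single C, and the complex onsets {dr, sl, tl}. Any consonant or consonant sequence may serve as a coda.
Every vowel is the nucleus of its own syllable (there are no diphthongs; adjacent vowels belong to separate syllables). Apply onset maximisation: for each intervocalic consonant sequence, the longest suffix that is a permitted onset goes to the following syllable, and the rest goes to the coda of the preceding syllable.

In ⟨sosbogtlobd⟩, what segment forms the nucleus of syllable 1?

o

Vowels present: o, o, o; each is a nucleus, giving 3 syllables.
The first nucleus (vowel 1 from the left) is /o/.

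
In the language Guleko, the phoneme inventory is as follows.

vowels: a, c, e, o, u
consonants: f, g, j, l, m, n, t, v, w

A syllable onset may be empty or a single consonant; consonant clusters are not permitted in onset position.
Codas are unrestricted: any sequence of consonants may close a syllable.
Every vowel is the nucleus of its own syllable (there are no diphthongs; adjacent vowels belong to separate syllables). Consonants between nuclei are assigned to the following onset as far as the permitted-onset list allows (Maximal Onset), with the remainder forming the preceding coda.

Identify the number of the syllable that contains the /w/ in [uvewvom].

Vowels present: u, e, o; each is a nucleus, giving 3 syllables.
Between /u/ (V1) and /e/ (V2): just /v/ — single C goes to the following onset.
Between /e/ (V2) and /o/ (V3): /wv/ splits as /w/ + /v/ (/v/ is the longest suffix that is a licit onset).
Putting it together: u.vew.vom.
The /w/ is in the coda of syllable 2 (/vew/).

2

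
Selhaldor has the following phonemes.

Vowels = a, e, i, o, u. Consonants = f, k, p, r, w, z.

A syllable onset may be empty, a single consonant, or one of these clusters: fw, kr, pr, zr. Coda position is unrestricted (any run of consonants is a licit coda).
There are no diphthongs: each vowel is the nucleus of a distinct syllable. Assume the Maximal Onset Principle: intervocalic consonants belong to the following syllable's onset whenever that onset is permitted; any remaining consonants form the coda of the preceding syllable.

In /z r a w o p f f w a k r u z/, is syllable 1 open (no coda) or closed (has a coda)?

Nuclei (vowels): a, o, a, u → 4 syllables.
V1 /a/ – V2 /o/: /w/ → onset of the next syllable (single consonants are always licit onsets).
V2 /o/ – V3 /a/: /pffw/ splits as /pf/ + /fw/ (/fw/ is the longest suffix that is a licit onset).
V3 /a/ – V4 /u/: cluster /kr/ — /kr/ is itself a permitted onset, so the whole cluster goes right; preceding coda = ∅.
So the parse is zra.wopf.fwa.kruz.
Syllable 1 is /zra/; it ends in its nucleus with no coda, so it is open.

open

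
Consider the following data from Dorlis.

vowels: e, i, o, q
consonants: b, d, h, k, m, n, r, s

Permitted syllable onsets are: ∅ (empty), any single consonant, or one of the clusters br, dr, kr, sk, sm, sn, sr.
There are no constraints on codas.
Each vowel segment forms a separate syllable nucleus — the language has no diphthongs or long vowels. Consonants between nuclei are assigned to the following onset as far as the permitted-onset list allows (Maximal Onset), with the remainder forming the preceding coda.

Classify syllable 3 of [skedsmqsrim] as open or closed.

Nuclei (vowels): e, q, i → 3 syllables.
V1 /e/ – V2 /q/: cluster /dsm/ — the longest permitted-onset suffix is /sm/; onset = /sm/, preceding coda = /d/.
V2 /q/ – V3 /i/: /sr/ — entire cluster is a permitted onset → onset /sr/, coda ∅.
Putting it together: sked.smq.srim.
Syllable 3 is /srim/ with coda /m/, so it is closed.

closed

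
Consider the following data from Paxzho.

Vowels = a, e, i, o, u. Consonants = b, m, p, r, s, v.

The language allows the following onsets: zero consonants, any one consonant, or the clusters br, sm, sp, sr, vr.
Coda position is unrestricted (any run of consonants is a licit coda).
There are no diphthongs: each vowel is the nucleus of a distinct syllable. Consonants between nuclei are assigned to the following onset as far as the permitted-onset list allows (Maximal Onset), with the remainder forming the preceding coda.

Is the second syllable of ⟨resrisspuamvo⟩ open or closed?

The vowels are e, i, u, a, o — 5 nuclei, so 5 syllables.
/e…i/ gap (V1→V2): cluster /sr/ — /sr/ is itself a permitted onset, so the whole cluster goes right; preceding coda = ∅.
/i…u/ gap (V2→V3): cluster /ssp/ — the longest permitted-onset suffix is /sp/; onset = /sp/, preceding coda = /s/.
/u…a/ gap (V3→V4): hiatus — the boundary sits between the two vowels.
/a…o/ gap (V4→V5): /mv/; trying suffixes from longest down, /v/ is the first permitted one, so coda /m/ | onset /v/.
So the parse is re.sris.spu.am.vo.
Syllable 2 is /sris/ with coda /s/, so it is closed.

closed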